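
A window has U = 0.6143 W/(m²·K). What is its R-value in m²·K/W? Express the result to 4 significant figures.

1.628 m²·K/W

R = 1/U = 1/0.6143 = 1.6279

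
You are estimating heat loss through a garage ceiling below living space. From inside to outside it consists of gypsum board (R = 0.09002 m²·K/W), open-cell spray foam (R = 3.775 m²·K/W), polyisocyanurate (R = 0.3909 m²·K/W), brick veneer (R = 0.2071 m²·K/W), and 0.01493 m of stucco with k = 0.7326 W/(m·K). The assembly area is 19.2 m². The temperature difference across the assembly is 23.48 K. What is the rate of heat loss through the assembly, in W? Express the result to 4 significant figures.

0.01493/0.7326 = 0.020379
R_total = 0.09002 + 3.775 + 0.3909 + 0.2071 + 0.020379 = 4.4834 m²·K/W
Q = A·ΔT/R = 19.2 × 23.48 / 4.4834 = 100.55 W

100.6 W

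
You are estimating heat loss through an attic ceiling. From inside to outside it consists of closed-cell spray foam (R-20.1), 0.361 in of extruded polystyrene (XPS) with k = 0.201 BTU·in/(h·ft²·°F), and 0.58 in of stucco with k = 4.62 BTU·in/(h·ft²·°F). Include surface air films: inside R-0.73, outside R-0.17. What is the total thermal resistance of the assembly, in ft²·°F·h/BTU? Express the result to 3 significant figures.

0.361/0.201 = 1.796
0.58/4.62 = 0.1255
R_total = 0.73 + 20.1 + 1.796 + 0.1255 + 0.17 = 22.92 ft²·°F·h/BTU

22.9 ft²·°F·h/BTU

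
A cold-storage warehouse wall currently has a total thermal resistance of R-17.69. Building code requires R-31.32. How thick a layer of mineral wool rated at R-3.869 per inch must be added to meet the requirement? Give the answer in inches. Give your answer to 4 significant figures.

3.523 in

ΔR = 31.32 − 17.69 = 13.63 ft²·°F·h/BTU
L = ΔR / (R/in) = 13.63/3.869 = 3.5229 in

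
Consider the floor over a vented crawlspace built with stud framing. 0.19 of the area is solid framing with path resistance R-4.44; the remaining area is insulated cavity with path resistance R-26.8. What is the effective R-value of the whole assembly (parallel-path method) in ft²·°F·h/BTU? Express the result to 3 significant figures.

13.7 ft²·°F·h/BTU

U_eff = 0.81/26.8 + 0.19/4.44 = 0.03022 + 0.04279 = 0.07302
R_eff = 1/U_eff = 13.7 ft²·°F·h/BTU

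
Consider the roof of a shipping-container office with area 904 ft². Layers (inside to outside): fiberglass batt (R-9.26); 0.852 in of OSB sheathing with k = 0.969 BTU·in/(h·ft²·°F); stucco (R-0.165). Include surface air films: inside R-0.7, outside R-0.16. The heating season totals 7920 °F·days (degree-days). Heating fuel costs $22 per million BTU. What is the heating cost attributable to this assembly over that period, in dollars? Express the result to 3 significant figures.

0.852/0.969 = 0.8793
R_total = 0.7 + 9.26 + 0.8793 + 0.165 + 0.16 = 11.16 ft²·°F·h/BTU
E = A × HDD × 24 / R = 904 × 7920 × 24 / 11.16 = 15390000 BTU
Cost = 15390000/10⁶ × 22 = $338.6

339 dollars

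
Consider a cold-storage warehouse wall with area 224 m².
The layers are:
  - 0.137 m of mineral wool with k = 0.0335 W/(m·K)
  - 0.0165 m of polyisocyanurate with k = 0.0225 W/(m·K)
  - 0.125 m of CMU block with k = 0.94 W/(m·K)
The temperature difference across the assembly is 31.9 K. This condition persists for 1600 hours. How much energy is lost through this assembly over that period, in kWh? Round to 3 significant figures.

2310 kWh

0.137/0.0335 = 4.09
0.0165/0.0225 = 0.7333
0.125/0.94 = 0.133
R_total = 4.09 + 0.7333 + 0.133 = 4.956 m²·K/W
Q = 224 × 31.9 / 4.956 = 1442 W
E = 1442 W × 1600 h / 1000 = 2307 kWh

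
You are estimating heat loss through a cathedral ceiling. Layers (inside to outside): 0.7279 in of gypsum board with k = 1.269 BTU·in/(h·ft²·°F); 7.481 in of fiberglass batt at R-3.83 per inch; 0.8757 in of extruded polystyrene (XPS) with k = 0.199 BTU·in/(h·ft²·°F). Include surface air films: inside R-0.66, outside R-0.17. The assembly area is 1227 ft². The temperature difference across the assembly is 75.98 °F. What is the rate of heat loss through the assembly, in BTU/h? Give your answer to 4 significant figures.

0.7279/1.269 = 0.5736
7.481 × 3.83 = 28.652
0.8757/0.199 = 4.4005
R_total = 0.66 + 0.5736 + 28.652 + 4.4005 + 0.17 = 34.456 ft²·°F·h/BTU
Q = A·ΔT/R = 1227 × 75.98 / 34.456 = 2705.7 BTU/h

2706 BTU/h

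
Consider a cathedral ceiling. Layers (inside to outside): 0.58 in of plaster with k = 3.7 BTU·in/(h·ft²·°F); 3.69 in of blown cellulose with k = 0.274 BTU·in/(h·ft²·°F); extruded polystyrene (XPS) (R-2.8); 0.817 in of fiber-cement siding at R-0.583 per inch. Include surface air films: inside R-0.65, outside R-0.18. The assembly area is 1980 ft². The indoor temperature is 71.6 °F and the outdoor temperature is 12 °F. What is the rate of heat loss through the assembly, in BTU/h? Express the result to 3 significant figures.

6660 BTU/h

0.58/3.7 = 0.1568
3.69/0.274 = 13.47
0.817 × 0.583 = 0.4763
R_total = 0.65 + 0.1568 + 13.47 + 2.8 + 0.4763 + 0.18 = 17.73 ft²·°F·h/BTU
Q = A·ΔT/R = 1980 × (71.6 − 12) / 17.73 = 6656 BTU/h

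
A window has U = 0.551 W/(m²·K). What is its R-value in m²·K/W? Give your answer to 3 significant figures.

R = 1/U = 1/0.551 = 1.815

1.81 m²·K/W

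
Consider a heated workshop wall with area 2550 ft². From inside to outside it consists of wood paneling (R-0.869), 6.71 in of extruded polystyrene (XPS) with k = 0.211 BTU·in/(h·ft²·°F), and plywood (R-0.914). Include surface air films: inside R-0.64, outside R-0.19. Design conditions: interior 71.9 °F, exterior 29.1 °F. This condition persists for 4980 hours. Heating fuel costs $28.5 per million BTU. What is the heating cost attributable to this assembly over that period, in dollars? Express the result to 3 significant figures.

6.71/0.211 = 31.8
R_total = 0.64 + 0.869 + 31.8 + 0.914 + 0.19 = 34.41 ft²·°F·h/BTU
Q = 2550 × (71.9 − 29.1) / 34.41 = 3171 BTU/h
E = 3171 × 4980 = 15790000 BTU
Cost = 15790000/10⁶ × 28.5 = $450.1

450 dollars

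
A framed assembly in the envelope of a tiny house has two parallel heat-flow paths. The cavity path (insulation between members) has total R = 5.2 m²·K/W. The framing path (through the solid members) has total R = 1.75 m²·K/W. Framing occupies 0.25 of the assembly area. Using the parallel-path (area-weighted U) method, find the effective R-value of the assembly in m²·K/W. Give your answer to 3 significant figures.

U_eff = 0.75/5.2 + 0.25/1.75 = 0.1442 + 0.1429 = 0.2871
R_eff = 1/U_eff = 3.483 m²·K/W

3.48 m²·K/W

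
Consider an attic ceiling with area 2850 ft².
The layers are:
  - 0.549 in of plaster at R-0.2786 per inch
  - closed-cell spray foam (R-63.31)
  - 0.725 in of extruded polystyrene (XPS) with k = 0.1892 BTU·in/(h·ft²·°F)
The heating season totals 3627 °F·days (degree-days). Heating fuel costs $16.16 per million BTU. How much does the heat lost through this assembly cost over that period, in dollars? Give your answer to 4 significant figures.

59.57 dollars

0.549 × 0.2786 = 0.15295
0.725/0.1892 = 3.8319
R_total = 0.15295 + 63.31 + 3.8319 = 67.295 ft²·°F·h/BTU
E = A × HDD × 24 / R = 2850 × 3627 × 24 / 67.295 = 3686600 BTU
Cost = 3686600/10⁶ × 16.16 = $59.575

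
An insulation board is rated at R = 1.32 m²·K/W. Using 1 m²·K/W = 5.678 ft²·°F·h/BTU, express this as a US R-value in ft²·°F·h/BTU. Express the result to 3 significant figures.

R_US = 1.32 × 5.678 = 7.495

7.49 ft²·°F·h/BTU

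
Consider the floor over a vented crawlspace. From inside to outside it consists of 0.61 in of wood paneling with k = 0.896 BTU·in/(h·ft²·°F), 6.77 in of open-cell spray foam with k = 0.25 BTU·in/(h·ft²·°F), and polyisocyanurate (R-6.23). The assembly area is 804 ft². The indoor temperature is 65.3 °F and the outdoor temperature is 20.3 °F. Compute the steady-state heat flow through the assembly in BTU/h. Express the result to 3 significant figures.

1060 BTU/h

0.61/0.896 = 0.6808
6.77/0.25 = 27.08
R_total = 0.6808 + 27.08 + 6.23 = 33.99 ft²·°F·h/BTU
Q = A·ΔT/R = 804 × (65.3 − 20.3) / 33.99 = 1064 BTU/h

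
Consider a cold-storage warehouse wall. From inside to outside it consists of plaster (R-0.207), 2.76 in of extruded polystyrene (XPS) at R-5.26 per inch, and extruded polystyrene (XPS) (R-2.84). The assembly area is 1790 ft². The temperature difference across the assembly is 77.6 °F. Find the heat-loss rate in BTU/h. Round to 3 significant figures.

7910 BTU/h

2.76 × 5.26 = 14.52
R_total = 0.207 + 14.52 + 2.84 = 17.56 ft²·°F·h/BTU
Q = A·ΔT/R = 1790 × 77.6 / 17.56 = 7908 BTU/h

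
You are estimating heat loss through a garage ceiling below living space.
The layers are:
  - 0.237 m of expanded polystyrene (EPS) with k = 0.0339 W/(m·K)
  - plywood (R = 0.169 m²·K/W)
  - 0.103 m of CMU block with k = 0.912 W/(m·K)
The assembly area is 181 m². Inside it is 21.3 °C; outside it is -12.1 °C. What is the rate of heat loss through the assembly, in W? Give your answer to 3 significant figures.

831 W

0.237/0.0339 = 6.991
0.103/0.912 = 0.1129
R_total = 6.991 + 0.169 + 0.1129 = 7.273 m²·K/W
Q = A·ΔT/R = 181 × (21.3 − (-12.1)) / 7.273 = 831.2 W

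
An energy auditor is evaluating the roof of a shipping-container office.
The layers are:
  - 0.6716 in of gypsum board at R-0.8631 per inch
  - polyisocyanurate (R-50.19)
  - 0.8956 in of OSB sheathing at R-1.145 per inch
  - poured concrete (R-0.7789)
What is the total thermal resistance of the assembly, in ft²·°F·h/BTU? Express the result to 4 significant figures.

52.57 ft²·°F·h/BTU

0.6716 × 0.8631 = 0.57966
0.8956 × 1.145 = 1.0255
R_total = 0.57966 + 50.19 + 1.0255 + 0.7789 = 52.574 ft²·°F·h/BTU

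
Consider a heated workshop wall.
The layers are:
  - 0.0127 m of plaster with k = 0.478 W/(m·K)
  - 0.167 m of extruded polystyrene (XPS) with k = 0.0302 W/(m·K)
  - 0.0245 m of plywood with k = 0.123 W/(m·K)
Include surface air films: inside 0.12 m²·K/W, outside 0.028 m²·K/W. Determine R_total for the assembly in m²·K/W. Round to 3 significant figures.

0.0127/0.478 = 0.02657
0.167/0.0302 = 5.53
0.0245/0.123 = 0.1992
R_total = 0.12 + 0.02657 + 5.53 + 0.1992 + 0.028 = 5.904 m²·K/W

5.90 m²·K/W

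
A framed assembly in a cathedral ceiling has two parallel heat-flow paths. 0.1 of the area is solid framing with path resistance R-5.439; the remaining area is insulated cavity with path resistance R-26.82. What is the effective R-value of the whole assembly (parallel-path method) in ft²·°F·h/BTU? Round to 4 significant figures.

U_eff = 0.9/26.82 + 0.1/5.439 = 0.033557 + 0.018386 = 0.051943
R_eff = 1/U_eff = 19.252 ft²·°F·h/BTU

19.25 ft²·°F·h/BTU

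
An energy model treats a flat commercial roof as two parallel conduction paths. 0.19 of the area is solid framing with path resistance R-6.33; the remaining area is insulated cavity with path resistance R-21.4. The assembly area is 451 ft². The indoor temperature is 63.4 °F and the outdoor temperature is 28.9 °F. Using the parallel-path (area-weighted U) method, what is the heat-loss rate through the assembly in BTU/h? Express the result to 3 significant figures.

U_eff = 0.81/21.4 + 0.19/6.33 = 0.03785 + 0.03002 = 0.06787
R_eff = 1/U_eff = 14.73 ft²·°F·h/BTU
Q = 451 × (63.4 − 28.9) / 14.73 = 1056 BTU/h

1060 BTU/h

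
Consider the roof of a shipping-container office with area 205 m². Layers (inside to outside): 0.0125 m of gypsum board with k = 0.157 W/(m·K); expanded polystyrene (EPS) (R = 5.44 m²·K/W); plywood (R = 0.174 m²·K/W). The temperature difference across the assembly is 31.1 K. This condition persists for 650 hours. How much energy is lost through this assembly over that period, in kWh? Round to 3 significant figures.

728 kWh

0.0125/0.157 = 0.07962
R_total = 0.07962 + 5.44 + 0.174 = 5.694 m²·K/W
Q = 205 × 31.1 / 5.694 = 1120 W
E = 1120 W × 650 h / 1000 = 727.8 kWh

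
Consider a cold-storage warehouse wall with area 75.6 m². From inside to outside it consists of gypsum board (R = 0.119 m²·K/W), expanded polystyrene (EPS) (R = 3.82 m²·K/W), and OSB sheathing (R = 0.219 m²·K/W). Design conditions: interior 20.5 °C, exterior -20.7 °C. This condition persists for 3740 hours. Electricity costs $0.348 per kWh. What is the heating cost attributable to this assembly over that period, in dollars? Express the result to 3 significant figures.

R_total = 0.119 + 3.82 + 0.219 = 4.158 m²·K/W
Q = 75.6 × (20.5 − (-20.7)) / 4.158 = 749.1 W
E = 749.1 W × 3740 h / 1000 = 2802 kWh
Cost = 2802 × 0.348 = $975

975 dollars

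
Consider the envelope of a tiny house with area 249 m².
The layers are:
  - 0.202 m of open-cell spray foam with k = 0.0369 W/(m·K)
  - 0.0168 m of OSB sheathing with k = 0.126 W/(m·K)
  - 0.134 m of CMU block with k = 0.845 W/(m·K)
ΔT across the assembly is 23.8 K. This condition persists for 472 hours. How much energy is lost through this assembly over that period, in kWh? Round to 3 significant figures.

0.202/0.0369 = 5.474
0.0168/0.126 = 0.1333
0.134/0.845 = 0.1586
R_total = 5.474 + 0.1333 + 0.1586 = 5.766 m²·K/W
Q = 249 × 23.8 / 5.766 = 1028 W
E = 1028 W × 472 h / 1000 = 485.1 kWh

485 kWh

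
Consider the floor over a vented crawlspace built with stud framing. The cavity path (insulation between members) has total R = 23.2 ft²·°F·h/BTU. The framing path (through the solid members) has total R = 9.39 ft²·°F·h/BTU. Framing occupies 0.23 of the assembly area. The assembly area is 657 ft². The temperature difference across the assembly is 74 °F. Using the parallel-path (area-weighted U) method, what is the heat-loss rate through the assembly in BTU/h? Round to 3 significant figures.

2800 BTU/h

U_eff = 0.77/23.2 + 0.23/9.39 = 0.03319 + 0.02449 = 0.05768
R_eff = 1/U_eff = 17.34 ft²·°F·h/BTU
Q = 657 × 74 / 17.34 = 2804 BTU/h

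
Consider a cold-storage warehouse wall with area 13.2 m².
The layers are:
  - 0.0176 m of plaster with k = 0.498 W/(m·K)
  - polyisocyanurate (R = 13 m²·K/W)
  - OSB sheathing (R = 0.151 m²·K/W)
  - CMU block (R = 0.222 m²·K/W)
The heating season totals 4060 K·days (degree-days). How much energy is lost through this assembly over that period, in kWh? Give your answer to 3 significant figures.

95.9 kWh

0.0176/0.498 = 0.03534
R_total = 0.03534 + 13 + 0.151 + 0.222 = 13.41 m²·K/W
E = A × HDD × 24 / R / 1000 = 13.2 × 4060 × 24 / 13.41 / 1000 = 95.93 kWh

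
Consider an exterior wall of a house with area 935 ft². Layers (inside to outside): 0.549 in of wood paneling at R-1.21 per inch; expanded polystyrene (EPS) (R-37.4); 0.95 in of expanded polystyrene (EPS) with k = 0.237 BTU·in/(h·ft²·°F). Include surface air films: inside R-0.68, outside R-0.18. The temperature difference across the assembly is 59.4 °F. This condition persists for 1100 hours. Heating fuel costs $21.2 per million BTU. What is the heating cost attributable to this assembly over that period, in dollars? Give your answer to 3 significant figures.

0.549 × 1.21 = 0.6643
0.95/0.237 = 4.008
R_total = 0.68 + 0.6643 + 37.4 + 4.008 + 0.18 = 42.93 ft²·°F·h/BTU
Q = 935 × 59.4 / 42.93 = 1294 BTU/h
E = 1294 × 1100 = 1423000 BTU
Cost = 1423000/10⁶ × 21.2 = $30.17

30.2 dollars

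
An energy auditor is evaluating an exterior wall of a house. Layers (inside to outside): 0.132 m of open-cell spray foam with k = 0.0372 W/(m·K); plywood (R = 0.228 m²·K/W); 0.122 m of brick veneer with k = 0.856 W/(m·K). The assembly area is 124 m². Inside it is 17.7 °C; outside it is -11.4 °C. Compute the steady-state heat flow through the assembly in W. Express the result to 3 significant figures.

921 W

0.132/0.0372 = 3.548
0.122/0.856 = 0.1425
R_total = 3.548 + 0.228 + 0.1425 = 3.919 m²·K/W
Q = A·ΔT/R = 124 × (17.7 − (-11.4)) / 3.919 = 920.8 W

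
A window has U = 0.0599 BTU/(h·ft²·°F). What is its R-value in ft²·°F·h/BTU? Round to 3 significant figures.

16.7 ft²·°F·h/BTU

R = 1/U = 1/0.0599 = 16.69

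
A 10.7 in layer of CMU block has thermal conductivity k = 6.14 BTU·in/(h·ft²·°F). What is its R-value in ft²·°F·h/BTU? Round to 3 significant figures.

R = L/k = 10.7/6.14 = 1.743 ft²·°F·h/BTU

1.74 ft²·°F·h/BTU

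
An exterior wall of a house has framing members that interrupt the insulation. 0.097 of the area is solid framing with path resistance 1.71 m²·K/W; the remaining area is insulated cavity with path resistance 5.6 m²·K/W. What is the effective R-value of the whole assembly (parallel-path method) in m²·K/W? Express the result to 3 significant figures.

4.59 m²·K/W

U_eff = 0.903/5.6 + 0.097/1.71 = 0.1613 + 0.05673 = 0.218
R_eff = 1/U_eff = 4.588 m²·K/W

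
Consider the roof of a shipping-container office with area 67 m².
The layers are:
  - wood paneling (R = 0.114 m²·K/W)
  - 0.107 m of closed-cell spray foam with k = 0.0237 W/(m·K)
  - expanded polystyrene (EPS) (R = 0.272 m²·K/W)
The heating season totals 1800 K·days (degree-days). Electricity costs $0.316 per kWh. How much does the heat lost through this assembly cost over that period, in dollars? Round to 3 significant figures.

187 dollars

0.107/0.0237 = 4.515
R_total = 0.114 + 4.515 + 0.272 = 4.901 m²·K/W
E = A × HDD × 24 / R / 1000 = 67 × 1800 × 24 / 4.901 / 1000 = 590.6 kWh
Cost = 590.6 × 0.316 = $186.6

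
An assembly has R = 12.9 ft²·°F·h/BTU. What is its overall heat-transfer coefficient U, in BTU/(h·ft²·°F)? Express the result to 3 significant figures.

U = 1/R = 1/12.9 = 0.07752

0.0775 BTU/(h·ft²·°F)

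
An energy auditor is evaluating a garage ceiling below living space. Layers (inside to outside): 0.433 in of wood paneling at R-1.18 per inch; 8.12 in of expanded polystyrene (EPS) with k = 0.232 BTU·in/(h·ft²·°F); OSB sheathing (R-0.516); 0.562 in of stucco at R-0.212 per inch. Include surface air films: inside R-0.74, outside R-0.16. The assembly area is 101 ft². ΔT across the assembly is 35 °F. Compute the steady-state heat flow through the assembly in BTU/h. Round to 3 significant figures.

95.4 BTU/h

0.433 × 1.18 = 0.5109
8.12/0.232 = 35
0.562 × 0.212 = 0.1191
R_total = 0.74 + 0.5109 + 35 + 0.516 + 0.1191 + 0.16 = 37.05 ft²·°F·h/BTU
Q = A·ΔT/R = 101 × 35 / 37.05 = 95.42 BTU/h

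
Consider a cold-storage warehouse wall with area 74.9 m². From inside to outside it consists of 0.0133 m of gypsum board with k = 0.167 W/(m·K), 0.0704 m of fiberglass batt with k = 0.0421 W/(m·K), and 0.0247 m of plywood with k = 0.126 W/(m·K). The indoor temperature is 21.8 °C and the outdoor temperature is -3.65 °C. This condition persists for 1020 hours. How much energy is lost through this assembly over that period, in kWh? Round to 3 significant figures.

998 kWh

0.0133/0.167 = 0.07964
0.0704/0.0421 = 1.672
0.0247/0.126 = 0.196
R_total = 0.07964 + 1.672 + 0.196 = 1.948 m²·K/W
Q = 74.9 × (21.8 − (-3.65)) / 1.948 = 978.6 W
E = 978.6 W × 1020 h / 1000 = 998.2 kWh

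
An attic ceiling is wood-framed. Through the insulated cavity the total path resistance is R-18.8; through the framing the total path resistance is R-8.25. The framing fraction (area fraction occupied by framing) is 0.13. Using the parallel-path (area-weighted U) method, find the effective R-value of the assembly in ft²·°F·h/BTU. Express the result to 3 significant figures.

16.1 ft²·°F·h/BTU

U_eff = 0.87/18.8 + 0.13/8.25 = 0.04628 + 0.01576 = 0.06203
R_eff = 1/U_eff = 16.12 ft²·°F·h/BTU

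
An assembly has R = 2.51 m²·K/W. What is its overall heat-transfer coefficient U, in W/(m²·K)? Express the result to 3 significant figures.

U = 1/R = 1/2.51 = 0.3984

0.398 W/(m²·K)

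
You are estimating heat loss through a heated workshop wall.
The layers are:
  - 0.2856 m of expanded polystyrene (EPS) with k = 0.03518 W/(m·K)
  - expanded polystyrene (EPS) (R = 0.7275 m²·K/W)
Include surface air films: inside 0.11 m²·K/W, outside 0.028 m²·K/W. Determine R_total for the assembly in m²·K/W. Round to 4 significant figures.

0.2856/0.03518 = 8.1182
R_total = 0.11 + 8.1182 + 0.7275 + 0.028 = 8.9837 m²·K/W

8.984 m²·K/W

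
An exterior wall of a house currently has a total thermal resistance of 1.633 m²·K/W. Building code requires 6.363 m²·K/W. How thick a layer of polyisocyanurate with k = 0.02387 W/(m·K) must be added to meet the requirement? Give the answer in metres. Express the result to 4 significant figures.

0.1129 m

ΔR = 6.363 − 1.633 = 4.73 m²·K/W
L = ΔR × k = 4.73 × 0.02387 = 0.11291 m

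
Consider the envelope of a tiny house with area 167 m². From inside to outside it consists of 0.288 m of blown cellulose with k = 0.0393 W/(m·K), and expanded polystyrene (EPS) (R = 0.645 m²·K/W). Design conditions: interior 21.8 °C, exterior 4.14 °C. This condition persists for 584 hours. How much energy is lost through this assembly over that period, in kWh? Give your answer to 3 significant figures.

216 kWh

0.288/0.0393 = 7.328
R_total = 7.328 + 0.645 = 7.973 m²·K/W
Q = 167 × (21.8 − 4.14) / 7.973 = 369.9 W
E = 369.9 W × 584 h / 1000 = 216 kWh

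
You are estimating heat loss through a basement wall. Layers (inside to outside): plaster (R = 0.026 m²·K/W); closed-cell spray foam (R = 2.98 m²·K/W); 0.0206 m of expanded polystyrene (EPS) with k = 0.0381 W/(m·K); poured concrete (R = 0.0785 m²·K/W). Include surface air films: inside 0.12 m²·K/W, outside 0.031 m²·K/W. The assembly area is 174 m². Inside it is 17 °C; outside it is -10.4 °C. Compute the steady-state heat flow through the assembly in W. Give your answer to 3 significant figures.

0.0206/0.0381 = 0.5407
R_total = 0.12 + 0.026 + 2.98 + 0.5407 + 0.0785 + 0.031 = 3.776 m²·K/W
Q = A·ΔT/R = 174 × (17 − (-10.4)) / 3.776 = 1263 W

1260 W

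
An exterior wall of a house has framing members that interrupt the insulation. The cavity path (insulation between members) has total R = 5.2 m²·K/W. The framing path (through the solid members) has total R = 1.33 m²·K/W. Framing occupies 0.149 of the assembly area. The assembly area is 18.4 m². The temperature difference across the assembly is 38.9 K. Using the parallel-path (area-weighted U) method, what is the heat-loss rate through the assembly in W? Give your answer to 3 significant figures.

U_eff = 0.851/5.2 + 0.149/1.33 = 0.1637 + 0.112 = 0.2757
R_eff = 1/U_eff = 3.627 m²·K/W
Q = 18.4 × 38.9 / 3.627 = 197.3 W

197 W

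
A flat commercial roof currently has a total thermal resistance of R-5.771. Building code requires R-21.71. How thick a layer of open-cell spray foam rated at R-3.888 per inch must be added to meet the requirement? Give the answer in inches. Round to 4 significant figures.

ΔR = 21.71 − 5.771 = 15.939 ft²·°F·h/BTU
L = ΔR / (R/in) = 15.939/3.888 = 4.0995 in

4.100 in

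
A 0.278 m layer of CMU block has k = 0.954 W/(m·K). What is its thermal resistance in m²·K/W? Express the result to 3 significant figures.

0.291 m²·K/W

R = L/k = 0.278/0.954 = 0.2914 m²·K/W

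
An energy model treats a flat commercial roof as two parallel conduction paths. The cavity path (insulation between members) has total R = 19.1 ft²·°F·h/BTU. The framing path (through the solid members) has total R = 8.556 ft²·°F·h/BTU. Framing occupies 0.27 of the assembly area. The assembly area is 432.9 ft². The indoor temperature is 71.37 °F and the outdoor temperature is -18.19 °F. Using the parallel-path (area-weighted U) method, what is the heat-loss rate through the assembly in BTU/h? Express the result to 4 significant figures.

2705 BTU/h

U_eff = 0.73/19.1 + 0.27/8.556 = 0.03822 + 0.031557 = 0.069777
R_eff = 1/U_eff = 14.331 ft²·°F·h/BTU
Q = 432.9 × (71.37 − (-18.19)) / 14.331 = 2705.3 BTU/h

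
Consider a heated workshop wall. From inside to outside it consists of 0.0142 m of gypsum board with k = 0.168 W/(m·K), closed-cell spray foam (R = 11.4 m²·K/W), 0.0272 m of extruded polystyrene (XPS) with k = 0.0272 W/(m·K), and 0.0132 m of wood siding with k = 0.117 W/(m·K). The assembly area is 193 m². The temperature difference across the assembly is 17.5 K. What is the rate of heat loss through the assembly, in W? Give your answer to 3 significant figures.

0.0142/0.168 = 0.08452
0.0272/0.0272 = 1
0.0132/0.117 = 0.1128
R_total = 0.08452 + 11.4 + 1 + 0.1128 = 12.6 m²·K/W
Q = A·ΔT/R = 193 × 17.5 / 12.6 = 268.1 W

268 W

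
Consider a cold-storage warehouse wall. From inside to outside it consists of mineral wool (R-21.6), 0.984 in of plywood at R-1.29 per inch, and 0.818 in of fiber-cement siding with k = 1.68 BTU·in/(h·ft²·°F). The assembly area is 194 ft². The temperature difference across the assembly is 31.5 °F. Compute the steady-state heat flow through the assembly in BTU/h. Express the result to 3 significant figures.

0.984 × 1.29 = 1.269
0.818/1.68 = 0.4869
R_total = 21.6 + 1.269 + 0.4869 = 23.36 ft²·°F·h/BTU
Q = A·ΔT/R = 194 × 31.5 / 23.36 = 261.6 BTU/h

262 BTU/h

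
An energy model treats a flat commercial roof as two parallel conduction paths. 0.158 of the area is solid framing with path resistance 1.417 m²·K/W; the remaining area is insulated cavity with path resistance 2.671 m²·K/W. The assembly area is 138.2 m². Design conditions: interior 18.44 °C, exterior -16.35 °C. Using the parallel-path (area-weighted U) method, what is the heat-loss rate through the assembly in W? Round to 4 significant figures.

2052 W

U_eff = 0.842/2.671 + 0.158/1.417 = 0.31524 + 0.1115 = 0.42674
R_eff = 1/U_eff = 2.3433 m²·K/W
Q = 138.2 × (18.44 − (-16.35)) / 2.3433 = 2051.8 W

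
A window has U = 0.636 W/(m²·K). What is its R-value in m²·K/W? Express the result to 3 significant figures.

R = 1/U = 1/0.636 = 1.572

1.57 m²·K/W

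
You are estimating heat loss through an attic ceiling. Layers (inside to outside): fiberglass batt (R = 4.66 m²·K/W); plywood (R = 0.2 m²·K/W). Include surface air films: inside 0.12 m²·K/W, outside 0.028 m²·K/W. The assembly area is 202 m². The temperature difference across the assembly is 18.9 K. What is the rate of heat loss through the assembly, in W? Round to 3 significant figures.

R_total = 0.12 + 4.66 + 0.2 + 0.028 = 5.008 m²·K/W
Q = A·ΔT/R = 202 × 18.9 / 5.008 = 762.3 W

762 W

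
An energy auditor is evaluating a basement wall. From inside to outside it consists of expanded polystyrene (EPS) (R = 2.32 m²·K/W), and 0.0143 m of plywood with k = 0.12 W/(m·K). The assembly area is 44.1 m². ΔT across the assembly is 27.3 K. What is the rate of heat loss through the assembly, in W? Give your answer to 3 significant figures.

0.0143/0.12 = 0.1192
R_total = 2.32 + 0.1192 = 2.439 m²·K/W
Q = A·ΔT/R = 44.1 × 27.3 / 2.439 = 493.6 W

494 W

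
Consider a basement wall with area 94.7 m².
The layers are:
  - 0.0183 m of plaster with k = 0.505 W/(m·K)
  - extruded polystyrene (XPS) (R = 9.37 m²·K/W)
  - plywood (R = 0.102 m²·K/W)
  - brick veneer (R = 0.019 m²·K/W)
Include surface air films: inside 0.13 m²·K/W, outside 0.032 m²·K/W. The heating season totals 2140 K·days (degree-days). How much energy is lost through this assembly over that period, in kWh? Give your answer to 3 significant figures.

0.0183/0.505 = 0.03624
R_total = 0.13 + 0.03624 + 9.37 + 0.102 + 0.019 + 0.032 = 9.689 m²·K/W
E = A × HDD × 24 / R / 1000 = 94.7 × 2140 × 24 / 9.689 / 1000 = 502 kWh

502 kWh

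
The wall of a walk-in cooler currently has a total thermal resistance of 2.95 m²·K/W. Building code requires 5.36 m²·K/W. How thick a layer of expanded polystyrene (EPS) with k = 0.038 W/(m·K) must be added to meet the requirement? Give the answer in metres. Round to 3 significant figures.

ΔR = 5.36 − 2.95 = 2.41 m²·K/W
L = ΔR × k = 2.41 × 0.038 = 0.09158 m

0.0916 m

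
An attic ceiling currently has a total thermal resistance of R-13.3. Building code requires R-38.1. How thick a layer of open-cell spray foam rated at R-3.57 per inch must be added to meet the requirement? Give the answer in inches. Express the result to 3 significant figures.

6.95 in

ΔR = 38.1 − 13.3 = 24.8 ft²·°F·h/BTU
L = ΔR / (R/in) = 24.8/3.57 = 6.947 in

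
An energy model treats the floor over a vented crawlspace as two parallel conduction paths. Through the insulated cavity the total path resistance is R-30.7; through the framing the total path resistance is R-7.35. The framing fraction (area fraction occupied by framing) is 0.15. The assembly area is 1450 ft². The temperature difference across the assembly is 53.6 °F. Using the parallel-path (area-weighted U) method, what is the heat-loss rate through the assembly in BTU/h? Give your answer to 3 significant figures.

3740 BTU/h

U_eff = 0.85/30.7 + 0.15/7.35 = 0.02769 + 0.02041 = 0.0481
R_eff = 1/U_eff = 20.79 ft²·°F·h/BTU
Q = 1450 × 53.6 / 20.79 = 3738 BTU/h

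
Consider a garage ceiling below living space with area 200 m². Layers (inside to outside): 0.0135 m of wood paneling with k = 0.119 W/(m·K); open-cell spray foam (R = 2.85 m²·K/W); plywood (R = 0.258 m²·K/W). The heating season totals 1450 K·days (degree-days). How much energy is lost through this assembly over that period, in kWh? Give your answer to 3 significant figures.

2160 kWh

0.0135/0.119 = 0.1134
R_total = 0.1134 + 2.85 + 0.258 = 3.221 m²·K/W
E = A × HDD × 24 / R / 1000 = 200 × 1450 × 24 / 3.221 / 1000 = 2161 kWh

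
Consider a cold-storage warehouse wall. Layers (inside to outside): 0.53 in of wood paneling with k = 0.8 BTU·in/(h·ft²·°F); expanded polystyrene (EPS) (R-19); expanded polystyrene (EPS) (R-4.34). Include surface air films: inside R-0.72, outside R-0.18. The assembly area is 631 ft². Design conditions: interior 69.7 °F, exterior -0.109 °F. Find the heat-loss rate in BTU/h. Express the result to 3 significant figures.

0.53/0.8 = 0.6625
R_total = 0.72 + 0.6625 + 19 + 4.34 + 0.18 = 24.9 ft²·°F·h/BTU
Q = A·ΔT/R = 631 × (69.7 − (-0.109)) / 24.9 = 1769 BTU/h

1770 BTU/h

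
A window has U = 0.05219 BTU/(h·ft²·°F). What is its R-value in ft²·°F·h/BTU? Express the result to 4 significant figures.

19.16 ft²·°F·h/BTU

R = 1/U = 1/0.05219 = 19.161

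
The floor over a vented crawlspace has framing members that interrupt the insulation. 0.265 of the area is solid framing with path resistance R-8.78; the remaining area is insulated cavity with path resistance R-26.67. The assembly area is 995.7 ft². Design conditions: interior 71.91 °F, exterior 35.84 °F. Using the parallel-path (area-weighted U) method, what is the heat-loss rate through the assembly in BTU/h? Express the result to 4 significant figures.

U_eff = 0.735/26.67 + 0.265/8.78 = 0.027559 + 0.030182 = 0.057741
R_eff = 1/U_eff = 17.319 ft²·°F·h/BTU
Q = 995.7 × (71.91 − 35.84) / 17.319 = 2073.8 BTU/h

2074 BTU/h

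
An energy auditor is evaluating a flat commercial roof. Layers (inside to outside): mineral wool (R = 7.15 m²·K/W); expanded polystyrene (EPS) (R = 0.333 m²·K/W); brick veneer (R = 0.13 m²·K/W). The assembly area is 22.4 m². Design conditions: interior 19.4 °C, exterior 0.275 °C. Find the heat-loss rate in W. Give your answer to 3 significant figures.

R_total = 7.15 + 0.333 + 0.13 = 7.613 m²·K/W
Q = A·ΔT/R = 22.4 × (19.4 − 0.275) / 7.613 = 56.27 W

56.3 W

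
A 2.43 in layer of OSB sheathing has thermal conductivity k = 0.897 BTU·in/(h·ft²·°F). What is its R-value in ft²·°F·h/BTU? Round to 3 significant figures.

R = L/k = 2.43/0.897 = 2.709 ft²·°F·h/BTU

2.71 ft²·°F·h/BTU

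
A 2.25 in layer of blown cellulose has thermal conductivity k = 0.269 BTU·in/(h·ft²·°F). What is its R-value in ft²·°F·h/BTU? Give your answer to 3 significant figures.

R = L/k = 2.25/0.269 = 8.364 ft²·°F·h/BTU

8.36 ft²·°F·h/BTU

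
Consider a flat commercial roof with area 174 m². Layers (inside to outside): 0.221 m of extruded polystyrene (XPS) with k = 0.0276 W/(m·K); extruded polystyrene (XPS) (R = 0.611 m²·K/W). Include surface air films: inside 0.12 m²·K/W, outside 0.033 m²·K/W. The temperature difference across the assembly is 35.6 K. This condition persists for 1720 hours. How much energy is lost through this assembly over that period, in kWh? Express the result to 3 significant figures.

1210 kWh

0.221/0.0276 = 8.007
R_total = 0.12 + 8.007 + 0.611 + 0.033 = 8.771 m²·K/W
Q = 174 × 35.6 / 8.771 = 706.2 W
E = 706.2 W × 1720 h / 1000 = 1215 kWh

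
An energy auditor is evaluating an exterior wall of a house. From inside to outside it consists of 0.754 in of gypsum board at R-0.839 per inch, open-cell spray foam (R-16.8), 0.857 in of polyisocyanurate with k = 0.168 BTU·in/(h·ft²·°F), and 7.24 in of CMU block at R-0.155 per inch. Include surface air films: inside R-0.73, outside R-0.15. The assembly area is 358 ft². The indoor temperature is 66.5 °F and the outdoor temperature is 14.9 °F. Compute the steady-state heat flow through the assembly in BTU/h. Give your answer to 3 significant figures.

753 BTU/h

0.754 × 0.839 = 0.6326
0.857/0.168 = 5.101
7.24 × 0.155 = 1.122
R_total = 0.73 + 0.6326 + 16.8 + 5.101 + 1.122 + 0.15 = 24.54 ft²·°F·h/BTU
Q = A·ΔT/R = 358 × (66.5 − 14.9) / 24.54 = 752.9 BTU/h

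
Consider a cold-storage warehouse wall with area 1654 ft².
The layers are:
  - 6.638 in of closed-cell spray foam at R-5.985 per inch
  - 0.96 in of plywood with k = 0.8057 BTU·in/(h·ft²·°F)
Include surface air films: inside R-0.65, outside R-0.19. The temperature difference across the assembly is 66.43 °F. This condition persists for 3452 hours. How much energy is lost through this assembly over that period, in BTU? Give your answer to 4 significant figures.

9083000 BTU

6.638 × 5.985 = 39.728
0.96/0.8057 = 1.1915
R_total = 0.65 + 39.728 + 1.1915 + 0.19 = 41.76 ft²·°F·h/BTU
Q = 1654 × 66.43 / 41.76 = 2631.1 BTU/h
E = 2631.1 × 3452 = 9082600 BTU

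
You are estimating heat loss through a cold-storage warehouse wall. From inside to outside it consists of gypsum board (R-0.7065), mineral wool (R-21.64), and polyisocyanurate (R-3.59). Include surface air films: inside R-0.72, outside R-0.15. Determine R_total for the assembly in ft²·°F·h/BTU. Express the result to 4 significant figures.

26.81 ft²·°F·h/BTU

R_total = 0.72 + 0.7065 + 21.64 + 3.59 + 0.15 = 26.806 ft²·°F·h/BTU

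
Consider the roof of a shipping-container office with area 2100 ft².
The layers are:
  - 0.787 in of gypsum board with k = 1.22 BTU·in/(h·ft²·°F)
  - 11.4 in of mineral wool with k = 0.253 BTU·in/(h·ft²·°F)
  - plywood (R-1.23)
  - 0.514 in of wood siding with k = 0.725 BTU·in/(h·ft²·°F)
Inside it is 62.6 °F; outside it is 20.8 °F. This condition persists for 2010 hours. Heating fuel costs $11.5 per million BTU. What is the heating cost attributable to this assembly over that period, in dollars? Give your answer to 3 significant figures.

0.787/1.22 = 0.6451
11.4/0.253 = 45.06
0.514/0.725 = 0.709
R_total = 0.6451 + 45.06 + 1.23 + 0.709 = 47.64 ft²·°F·h/BTU
Q = 2100 × (62.6 − 20.8) / 47.64 = 1842 BTU/h
E = 1842 × 2010 = 3703000 BTU
Cost = 3703000/10⁶ × 11.5 = $42.59

42.6 dollars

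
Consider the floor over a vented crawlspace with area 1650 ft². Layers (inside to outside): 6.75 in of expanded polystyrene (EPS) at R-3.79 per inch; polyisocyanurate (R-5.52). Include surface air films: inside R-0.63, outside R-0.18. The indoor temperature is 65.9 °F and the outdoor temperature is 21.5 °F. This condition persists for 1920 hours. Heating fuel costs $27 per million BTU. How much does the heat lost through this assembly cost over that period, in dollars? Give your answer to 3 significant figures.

6.75 × 3.79 = 25.58
R_total = 0.63 + 25.58 + 5.52 + 0.18 = 31.91 ft²·°F·h/BTU
Q = 1650 × (65.9 − 21.5) / 31.91 = 2296 BTU/h
E = 2296 × 1920 = 4408000 BTU
Cost = 4408000/10⁶ × 27 = $119

119 dollars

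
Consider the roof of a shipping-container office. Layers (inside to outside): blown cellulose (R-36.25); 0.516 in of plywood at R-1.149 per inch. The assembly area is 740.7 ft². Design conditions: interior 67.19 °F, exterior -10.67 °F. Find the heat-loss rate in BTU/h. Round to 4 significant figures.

0.516 × 1.149 = 0.59288
R_total = 36.25 + 0.59288 = 36.843 ft²·°F·h/BTU
Q = A·ΔT/R = 740.7 × (67.19 − (-10.67)) / 36.843 = 1565.3 BTU/h

1565 BTU/h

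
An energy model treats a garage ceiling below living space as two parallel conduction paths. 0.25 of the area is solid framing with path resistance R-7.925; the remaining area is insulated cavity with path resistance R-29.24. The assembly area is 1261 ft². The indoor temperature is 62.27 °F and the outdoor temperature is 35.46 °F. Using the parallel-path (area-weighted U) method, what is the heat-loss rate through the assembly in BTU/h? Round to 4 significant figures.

U_eff = 0.75/29.24 + 0.25/7.925 = 0.02565 + 0.031546 = 0.057196
R_eff = 1/U_eff = 17.484 ft²·°F·h/BTU
Q = 1261 × (62.27 − 35.46) / 17.484 = 1933.6 BTU/h

1934 BTU/h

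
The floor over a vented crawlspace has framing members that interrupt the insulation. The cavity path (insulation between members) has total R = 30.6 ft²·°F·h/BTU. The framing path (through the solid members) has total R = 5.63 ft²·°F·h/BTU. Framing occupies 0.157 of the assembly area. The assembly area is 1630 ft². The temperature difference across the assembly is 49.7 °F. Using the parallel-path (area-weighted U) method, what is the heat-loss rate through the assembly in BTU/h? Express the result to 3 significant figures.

4490 BTU/h

U_eff = 0.843/30.6 + 0.157/5.63 = 0.02755 + 0.02789 = 0.05544
R_eff = 1/U_eff = 18.04 ft²·°F·h/BTU
Q = 1630 × 49.7 / 18.04 = 4491 BTU/h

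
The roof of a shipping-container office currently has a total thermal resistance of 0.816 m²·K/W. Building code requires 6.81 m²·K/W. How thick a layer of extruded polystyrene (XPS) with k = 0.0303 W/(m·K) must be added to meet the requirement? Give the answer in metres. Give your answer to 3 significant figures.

0.182 m

ΔR = 6.81 − 0.816 = 5.994 m²·K/W
L = ΔR × k = 5.994 × 0.0303 = 0.1816 m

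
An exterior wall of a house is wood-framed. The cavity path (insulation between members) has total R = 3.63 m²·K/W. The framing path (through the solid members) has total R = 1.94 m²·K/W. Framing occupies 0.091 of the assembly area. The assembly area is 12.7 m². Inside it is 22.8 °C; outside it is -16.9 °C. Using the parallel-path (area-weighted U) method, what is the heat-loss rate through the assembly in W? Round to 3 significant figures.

U_eff = 0.909/3.63 + 0.091/1.94 = 0.2504 + 0.04691 = 0.2973
R_eff = 1/U_eff = 3.363 m²·K/W
Q = 12.7 × (22.8 − (-16.9)) / 3.363 = 149.9 W

150 W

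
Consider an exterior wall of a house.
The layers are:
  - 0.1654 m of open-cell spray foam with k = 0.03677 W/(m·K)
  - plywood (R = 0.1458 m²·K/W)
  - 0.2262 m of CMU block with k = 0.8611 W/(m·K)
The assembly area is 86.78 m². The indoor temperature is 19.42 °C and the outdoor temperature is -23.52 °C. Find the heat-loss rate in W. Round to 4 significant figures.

0.1654/0.03677 = 4.4982
0.2262/0.8611 = 0.26269
R_total = 4.4982 + 0.1458 + 0.26269 = 4.9067 m²·K/W
Q = A·ΔT/R = 86.78 × (19.42 − (-23.52)) / 4.9067 = 759.43 W

759.4 W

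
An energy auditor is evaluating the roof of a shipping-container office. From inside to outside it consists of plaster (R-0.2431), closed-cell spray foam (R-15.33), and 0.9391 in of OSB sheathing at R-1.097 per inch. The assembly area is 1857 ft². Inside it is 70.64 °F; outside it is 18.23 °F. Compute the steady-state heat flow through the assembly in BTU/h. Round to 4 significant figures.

5862 BTU/h

0.9391 × 1.097 = 1.0302
R_total = 0.2431 + 15.33 + 1.0302 = 16.603 ft²·°F·h/BTU
Q = A·ΔT/R = 1857 × (70.64 − 18.23) / 16.603 = 5861.8 BTU/h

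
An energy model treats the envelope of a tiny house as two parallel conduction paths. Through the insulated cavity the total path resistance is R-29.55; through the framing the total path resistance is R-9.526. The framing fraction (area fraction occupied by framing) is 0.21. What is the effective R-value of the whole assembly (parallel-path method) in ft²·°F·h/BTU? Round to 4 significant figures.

U_eff = 0.79/29.55 + 0.21/9.526 = 0.026734 + 0.022045 = 0.048779
R_eff = 1/U_eff = 20.501 ft²·°F·h/BTU

20.50 ft²·°F·h/BTU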